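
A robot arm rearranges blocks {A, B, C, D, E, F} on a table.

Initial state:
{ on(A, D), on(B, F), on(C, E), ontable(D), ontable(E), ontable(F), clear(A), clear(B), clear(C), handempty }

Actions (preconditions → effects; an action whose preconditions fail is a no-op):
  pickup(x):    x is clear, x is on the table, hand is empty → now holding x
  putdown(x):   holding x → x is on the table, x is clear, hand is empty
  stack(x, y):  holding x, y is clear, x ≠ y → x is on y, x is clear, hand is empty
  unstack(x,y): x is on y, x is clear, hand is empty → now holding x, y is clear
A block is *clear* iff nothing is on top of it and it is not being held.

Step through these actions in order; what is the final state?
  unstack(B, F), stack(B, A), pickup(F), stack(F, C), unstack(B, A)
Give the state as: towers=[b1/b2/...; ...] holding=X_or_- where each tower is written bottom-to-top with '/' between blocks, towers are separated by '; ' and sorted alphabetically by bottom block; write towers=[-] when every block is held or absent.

towers=[D/A; E/C/F] holding=B

step 1 (unstack(B, F)): towers=[D/A; E/C; F] holding=B
step 2 (stack(B, A)): towers=[D/A/B; E/C; F] holding=-
step 3 (pickup(F)): towers=[D/A/B; E/C] holding=F
step 4 (stack(F, C)): towers=[D/A/B; E/C/F] holding=-
step 5 (unstack(B, A)): towers=[D/A; E/C/F] holding=B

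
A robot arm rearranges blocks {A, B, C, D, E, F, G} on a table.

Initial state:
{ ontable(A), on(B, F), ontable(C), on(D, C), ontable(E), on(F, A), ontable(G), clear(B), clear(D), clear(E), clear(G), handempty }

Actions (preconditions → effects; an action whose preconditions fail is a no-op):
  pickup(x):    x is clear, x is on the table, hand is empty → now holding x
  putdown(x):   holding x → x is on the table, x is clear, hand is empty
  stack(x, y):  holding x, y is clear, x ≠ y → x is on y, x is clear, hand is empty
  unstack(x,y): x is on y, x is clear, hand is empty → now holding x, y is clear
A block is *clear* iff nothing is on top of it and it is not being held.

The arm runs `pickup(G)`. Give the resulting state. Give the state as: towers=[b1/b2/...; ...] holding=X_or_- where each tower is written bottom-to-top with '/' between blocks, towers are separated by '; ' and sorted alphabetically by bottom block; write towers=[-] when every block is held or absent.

towers=[A/F/B; C/D; E] holding=G

before: towers=[A/F/B; C/D; E; G] holding=-
pre[pickup(G)]: clear(G) ok, ontable(G) ok, handempty ok
all met → apply pickup(G)
after:  towers=[A/F/B; C/D; E] holding=G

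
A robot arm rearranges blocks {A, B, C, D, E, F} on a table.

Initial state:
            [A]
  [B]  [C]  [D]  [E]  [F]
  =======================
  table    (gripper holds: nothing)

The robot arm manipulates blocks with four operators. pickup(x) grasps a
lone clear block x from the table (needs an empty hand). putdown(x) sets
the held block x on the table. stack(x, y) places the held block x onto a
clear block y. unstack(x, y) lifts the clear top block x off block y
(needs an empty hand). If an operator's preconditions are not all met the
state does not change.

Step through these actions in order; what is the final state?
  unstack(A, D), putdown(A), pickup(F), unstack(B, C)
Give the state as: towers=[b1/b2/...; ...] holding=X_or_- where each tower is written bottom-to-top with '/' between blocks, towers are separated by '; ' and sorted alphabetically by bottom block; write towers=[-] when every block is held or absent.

step 1 (unstack(A, D)): towers=[B; C; D; E; F] holding=A
step 2 (putdown(A)): towers=[A; B; C; D; E; F] holding=-
step 3 (pickup(F)): towers=[A; B; C; D; E] holding=F
step 4 (unstack(B, C)) [no-op]: towers=[A; B; C; D; E] holding=F

towers=[A; B; C; D; E] holding=F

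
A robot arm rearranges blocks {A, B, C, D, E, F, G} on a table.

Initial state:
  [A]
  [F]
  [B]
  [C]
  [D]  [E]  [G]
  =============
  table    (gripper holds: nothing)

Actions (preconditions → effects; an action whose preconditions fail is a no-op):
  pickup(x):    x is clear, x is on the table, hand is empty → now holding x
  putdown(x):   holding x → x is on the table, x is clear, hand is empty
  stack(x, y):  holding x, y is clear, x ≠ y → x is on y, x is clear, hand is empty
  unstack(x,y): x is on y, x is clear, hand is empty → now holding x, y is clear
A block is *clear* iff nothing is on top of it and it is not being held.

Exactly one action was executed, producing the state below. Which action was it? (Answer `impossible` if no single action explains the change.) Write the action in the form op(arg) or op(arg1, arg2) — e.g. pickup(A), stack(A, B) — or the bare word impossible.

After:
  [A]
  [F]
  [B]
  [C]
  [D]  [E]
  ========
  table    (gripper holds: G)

pickup(G)

target: towers=[D/C/B/F/A; E] holding=G
         pickup(G) → towers=[D/C/B/F/A; E] holding=G  ← match
     unstack(A, F) → towers=[D/C/B/F; E; G] holding=A
         pickup(E) → towers=[D/C/B/F/A; G] holding=E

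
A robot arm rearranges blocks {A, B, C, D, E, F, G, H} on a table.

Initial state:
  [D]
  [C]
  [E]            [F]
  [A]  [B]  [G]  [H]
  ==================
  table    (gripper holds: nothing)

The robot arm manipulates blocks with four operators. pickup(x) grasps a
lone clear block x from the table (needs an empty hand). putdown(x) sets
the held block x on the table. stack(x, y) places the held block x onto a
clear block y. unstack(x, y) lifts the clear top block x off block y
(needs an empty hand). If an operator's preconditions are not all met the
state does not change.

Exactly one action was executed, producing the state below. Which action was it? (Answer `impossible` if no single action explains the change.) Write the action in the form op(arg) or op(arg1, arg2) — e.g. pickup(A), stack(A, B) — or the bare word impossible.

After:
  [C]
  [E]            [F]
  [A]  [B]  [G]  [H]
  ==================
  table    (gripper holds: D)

target: towers=[A/E/C; B; G; H/F] holding=D
         pickup(G) → towers=[A/E/C/D; B; H/F] holding=G
         pickup(B) → towers=[A/E/C/D; G; H/F] holding=B
     unstack(F, H) → towers=[A/E/C/D; B; G; H] holding=F
     unstack(D, C) → towers=[A/E/C; B; G; H/F] holding=D  ← match

unstack(D, C)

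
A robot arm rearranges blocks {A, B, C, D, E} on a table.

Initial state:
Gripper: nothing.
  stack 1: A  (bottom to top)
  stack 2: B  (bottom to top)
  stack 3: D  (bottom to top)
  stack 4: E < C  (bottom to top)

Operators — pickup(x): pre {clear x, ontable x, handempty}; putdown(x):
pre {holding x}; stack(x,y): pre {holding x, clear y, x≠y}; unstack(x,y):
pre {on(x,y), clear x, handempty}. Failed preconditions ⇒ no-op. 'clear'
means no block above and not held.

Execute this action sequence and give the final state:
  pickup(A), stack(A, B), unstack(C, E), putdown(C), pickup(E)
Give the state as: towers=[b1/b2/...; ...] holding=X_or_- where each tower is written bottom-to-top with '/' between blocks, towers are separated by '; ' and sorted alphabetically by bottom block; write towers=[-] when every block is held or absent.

towers=[B/A; C; D] holding=E

step 1 (pickup(A)): towers=[B; D; E/C] holding=A
step 2 (stack(A, B)): towers=[B/A; D; E/C] holding=-
step 3 (unstack(C, E)): towers=[B/A; D; E] holding=C
step 4 (putdown(C)): towers=[B/A; C; D; E] holding=-
step 5 (pickup(E)): towers=[B/A; C; D] holding=E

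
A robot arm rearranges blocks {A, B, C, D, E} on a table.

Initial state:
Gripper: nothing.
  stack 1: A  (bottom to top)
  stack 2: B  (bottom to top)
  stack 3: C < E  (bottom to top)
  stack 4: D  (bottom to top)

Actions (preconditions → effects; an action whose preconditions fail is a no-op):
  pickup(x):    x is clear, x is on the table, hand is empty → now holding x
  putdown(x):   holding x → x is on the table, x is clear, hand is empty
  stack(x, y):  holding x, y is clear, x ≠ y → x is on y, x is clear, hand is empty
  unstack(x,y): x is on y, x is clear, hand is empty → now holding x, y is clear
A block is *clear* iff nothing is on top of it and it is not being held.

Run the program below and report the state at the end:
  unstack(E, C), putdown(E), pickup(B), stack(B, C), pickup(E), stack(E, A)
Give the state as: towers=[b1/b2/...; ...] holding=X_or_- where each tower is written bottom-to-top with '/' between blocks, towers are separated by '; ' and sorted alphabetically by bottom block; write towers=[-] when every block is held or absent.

towers=[A/E; C/B; D] holding=-

step 1 (unstack(E, C)): towers=[A; B; C; D] holding=E
step 2 (putdown(E)): towers=[A; B; C; D; E] holding=-
step 3 (pickup(B)): towers=[A; C; D; E] holding=B
step 4 (stack(B, C)): towers=[A; C/B; D; E] holding=-
step 5 (pickup(E)): towers=[A; C/B; D] holding=E
step 6 (stack(E, A)): towers=[A/E; C/B; D] holding=-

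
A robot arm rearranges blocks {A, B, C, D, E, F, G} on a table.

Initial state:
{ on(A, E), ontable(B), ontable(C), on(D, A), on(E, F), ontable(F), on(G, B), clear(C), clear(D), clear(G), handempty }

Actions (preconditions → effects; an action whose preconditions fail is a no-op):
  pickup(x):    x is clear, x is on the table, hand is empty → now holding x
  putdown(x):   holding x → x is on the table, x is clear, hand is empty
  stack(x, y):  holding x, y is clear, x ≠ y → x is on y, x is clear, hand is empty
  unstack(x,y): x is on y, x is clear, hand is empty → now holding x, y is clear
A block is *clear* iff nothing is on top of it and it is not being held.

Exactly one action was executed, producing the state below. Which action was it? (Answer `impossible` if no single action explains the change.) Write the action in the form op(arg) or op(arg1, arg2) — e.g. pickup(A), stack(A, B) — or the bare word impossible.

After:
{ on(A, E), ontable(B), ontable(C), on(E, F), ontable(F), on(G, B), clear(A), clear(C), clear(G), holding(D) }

unstack(D, A)

target: towers=[B/G; C; F/E/A] holding=D
     unstack(G, B) → towers=[B; C; F/E/A/D] holding=G
     unstack(D, A) → towers=[B/G; C; F/E/A] holding=D  ← match
         pickup(C) → towers=[B/G; F/E/A/D] holding=C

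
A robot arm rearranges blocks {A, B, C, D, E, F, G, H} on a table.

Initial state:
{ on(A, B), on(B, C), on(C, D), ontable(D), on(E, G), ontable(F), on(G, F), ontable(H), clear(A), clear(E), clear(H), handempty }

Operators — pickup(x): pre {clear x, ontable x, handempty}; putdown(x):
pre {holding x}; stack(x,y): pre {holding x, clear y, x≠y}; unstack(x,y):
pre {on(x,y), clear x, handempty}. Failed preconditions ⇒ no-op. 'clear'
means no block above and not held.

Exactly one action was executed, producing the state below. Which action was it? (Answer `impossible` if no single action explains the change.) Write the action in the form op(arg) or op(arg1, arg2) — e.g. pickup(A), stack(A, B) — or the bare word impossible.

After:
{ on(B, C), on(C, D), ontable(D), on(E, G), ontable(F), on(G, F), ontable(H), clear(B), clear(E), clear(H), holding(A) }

unstack(A, B)

target: towers=[D/C/B; F/G/E; H] holding=A
     unstack(A, B) → towers=[D/C/B; F/G/E; H] holding=A  ← match
     unstack(E, G) → towers=[D/C/B/A; F/G; H] holding=E
         pickup(H) → towers=[D/C/B/A; F/G/E] holding=H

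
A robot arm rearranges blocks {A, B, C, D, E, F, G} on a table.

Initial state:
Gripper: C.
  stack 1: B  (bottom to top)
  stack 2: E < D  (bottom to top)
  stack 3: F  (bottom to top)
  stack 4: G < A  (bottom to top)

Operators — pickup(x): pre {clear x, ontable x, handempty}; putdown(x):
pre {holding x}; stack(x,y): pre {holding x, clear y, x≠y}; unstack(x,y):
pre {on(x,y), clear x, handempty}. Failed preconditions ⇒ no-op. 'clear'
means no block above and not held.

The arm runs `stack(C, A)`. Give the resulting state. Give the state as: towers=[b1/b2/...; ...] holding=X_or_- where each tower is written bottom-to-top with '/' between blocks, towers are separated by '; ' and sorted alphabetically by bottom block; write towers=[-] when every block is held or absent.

before: towers=[B; E/D; F; G/A] holding=C
pre[stack(C, A)]: holding(C) ✓, clear(A) ✓, C≠A ✓
all met → apply stack(C, A)
after:  towers=[B; E/D; F; G/A/C] holding=-

towers=[B; E/D; F; G/A/C] holding=-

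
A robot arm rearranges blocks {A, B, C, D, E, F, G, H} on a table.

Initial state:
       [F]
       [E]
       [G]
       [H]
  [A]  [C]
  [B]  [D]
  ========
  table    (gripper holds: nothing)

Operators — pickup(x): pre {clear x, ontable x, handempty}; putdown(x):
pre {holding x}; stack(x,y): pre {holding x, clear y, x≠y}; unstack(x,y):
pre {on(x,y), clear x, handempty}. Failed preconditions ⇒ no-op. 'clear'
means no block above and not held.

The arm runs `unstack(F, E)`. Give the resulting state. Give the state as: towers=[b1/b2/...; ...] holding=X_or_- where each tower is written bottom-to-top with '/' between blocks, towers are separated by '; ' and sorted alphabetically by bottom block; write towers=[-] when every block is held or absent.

towers=[B/A; D/C/H/G/E] holding=F

before: towers=[B/A; D/C/H/G/E/F] holding=-
pre[unstack(F, E)]: on(F,E) yes, clear(F) yes, handempty yes
all met → apply unstack(F, E)
after:  towers=[B/A; D/C/H/G/E] holding=F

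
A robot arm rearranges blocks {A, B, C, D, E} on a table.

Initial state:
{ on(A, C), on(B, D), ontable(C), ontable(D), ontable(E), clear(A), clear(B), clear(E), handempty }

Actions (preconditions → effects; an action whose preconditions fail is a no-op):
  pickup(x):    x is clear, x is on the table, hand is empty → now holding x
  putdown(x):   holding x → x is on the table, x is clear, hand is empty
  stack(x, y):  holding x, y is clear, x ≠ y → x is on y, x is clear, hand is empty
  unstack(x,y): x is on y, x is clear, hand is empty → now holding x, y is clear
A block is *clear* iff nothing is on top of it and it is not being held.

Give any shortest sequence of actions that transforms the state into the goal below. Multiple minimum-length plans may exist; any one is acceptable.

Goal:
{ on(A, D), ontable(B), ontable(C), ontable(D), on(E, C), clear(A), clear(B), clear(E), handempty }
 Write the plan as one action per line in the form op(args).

unstack(B, D)
putdown(B)
unstack(A, C)
stack(A, D)
pickup(E)
stack(E, C)

step 1 (unstack(B, D)): towers=[C/A; D; E] holding=B
step 2 (putdown(B)): towers=[B; C/A; D; E] holding=-
step 3 (unstack(A, C)): towers=[B; C; D; E] holding=A
step 4 (stack(A, D)): towers=[B; C; D/A; E] holding=-
step 5 (pickup(E)): towers=[B; C; D/A] holding=E
step 6 (stack(E, C)): towers=[B; C/E; D/A] holding=-
goal check: towers=[B; C/E; D/A] holding=- — reached (length 6, optimal by BFS)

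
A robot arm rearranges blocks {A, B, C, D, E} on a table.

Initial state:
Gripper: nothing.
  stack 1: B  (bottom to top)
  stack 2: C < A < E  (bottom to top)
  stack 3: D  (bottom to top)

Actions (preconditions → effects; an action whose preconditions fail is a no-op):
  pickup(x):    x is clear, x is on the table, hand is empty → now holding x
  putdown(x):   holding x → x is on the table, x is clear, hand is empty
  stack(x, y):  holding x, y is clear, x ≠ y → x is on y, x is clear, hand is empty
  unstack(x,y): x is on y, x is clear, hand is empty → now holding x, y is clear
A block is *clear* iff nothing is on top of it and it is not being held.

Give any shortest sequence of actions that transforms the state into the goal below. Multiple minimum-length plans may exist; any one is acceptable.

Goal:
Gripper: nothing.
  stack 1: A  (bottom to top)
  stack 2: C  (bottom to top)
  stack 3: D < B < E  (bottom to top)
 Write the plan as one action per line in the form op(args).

pickup(B)
stack(B, D)
unstack(E, A)
stack(E, B)
unstack(A, C)
putdown(A)

step 1 (pickup(B)): towers=[C/A/E; D] holding=B
step 2 (stack(B, D)): towers=[C/A/E; D/B] holding=-
step 3 (unstack(E, A)): towers=[C/A; D/B] holding=E
step 4 (stack(E, B)): towers=[C/A; D/B/E] holding=-
step 5 (unstack(A, C)): towers=[C; D/B/E] holding=A
step 6 (putdown(A)): towers=[A; C; D/B/E] holding=-
goal check: towers=[A; C; D/B/E] holding=- — reached (length 6, optimal by BFS)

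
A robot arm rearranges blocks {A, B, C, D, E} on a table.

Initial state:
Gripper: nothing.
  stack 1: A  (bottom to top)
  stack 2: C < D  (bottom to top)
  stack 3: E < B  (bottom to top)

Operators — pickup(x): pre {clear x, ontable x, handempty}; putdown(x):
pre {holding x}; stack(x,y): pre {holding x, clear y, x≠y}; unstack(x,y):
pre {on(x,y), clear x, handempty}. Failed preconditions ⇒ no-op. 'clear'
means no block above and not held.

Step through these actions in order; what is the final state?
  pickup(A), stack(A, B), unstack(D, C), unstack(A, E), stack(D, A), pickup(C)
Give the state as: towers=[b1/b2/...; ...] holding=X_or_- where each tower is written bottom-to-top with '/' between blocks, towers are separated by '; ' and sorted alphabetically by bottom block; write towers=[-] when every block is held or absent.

step 1 (pickup(A)): towers=[C/D; E/B] holding=A
step 2 (stack(A, B)): towers=[C/D; E/B/A] holding=-
step 3 (unstack(D, C)): towers=[C; E/B/A] holding=D
step 4 (unstack(A, E)) [no-op]: towers=[C; E/B/A] holding=D
step 5 (stack(D, A)): towers=[C; E/B/A/D] holding=-
step 6 (pickup(C)): towers=[E/B/A/D] holding=C

towers=[E/B/A/D] holding=C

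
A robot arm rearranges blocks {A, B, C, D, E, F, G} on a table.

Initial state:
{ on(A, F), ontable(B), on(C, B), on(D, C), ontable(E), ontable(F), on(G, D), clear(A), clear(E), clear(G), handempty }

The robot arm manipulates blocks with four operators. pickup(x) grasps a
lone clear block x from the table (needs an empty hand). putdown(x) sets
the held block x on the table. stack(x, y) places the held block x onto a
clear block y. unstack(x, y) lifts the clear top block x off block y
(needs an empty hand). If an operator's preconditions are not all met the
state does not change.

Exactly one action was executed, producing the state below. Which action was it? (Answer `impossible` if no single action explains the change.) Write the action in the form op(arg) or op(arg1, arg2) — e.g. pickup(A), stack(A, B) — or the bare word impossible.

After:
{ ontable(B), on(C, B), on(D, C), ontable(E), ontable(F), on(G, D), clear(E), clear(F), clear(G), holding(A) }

unstack(A, F)

target: towers=[B/C/D/G; E; F] holding=A
     unstack(G, D) → towers=[B/C/D; E; F/A] holding=G
     unstack(A, F) → towers=[B/C/D/G; E; F] holding=A  ← match
         pickup(E) → towers=[B/C/D/G; F/A] holding=E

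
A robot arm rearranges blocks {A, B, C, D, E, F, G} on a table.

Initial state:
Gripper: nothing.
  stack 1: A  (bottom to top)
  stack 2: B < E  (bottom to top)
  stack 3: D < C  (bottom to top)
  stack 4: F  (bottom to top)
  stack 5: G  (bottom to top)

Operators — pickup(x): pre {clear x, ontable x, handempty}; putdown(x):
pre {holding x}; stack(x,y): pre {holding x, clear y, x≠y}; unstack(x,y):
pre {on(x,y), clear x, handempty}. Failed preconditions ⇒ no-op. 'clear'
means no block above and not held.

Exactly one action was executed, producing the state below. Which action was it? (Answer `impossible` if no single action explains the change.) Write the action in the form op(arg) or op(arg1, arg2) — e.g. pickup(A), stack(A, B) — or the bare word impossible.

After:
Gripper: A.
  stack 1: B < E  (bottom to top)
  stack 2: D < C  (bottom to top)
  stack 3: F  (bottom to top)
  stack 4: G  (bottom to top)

pickup(A)

target: towers=[B/E; D/C; F; G] holding=A
         pickup(F) → towers=[A; B/E; D/C; G] holding=F
         pickup(G) → towers=[A; B/E; D/C; F] holding=G
         pickup(A) → towers=[B/E; D/C; F; G] holding=A  ← match
     unstack(E, B) → towers=[A; B; D/C; F; G] holding=E
     unstack(C, D) → towers=[A; B/E; D; F; G] holding=C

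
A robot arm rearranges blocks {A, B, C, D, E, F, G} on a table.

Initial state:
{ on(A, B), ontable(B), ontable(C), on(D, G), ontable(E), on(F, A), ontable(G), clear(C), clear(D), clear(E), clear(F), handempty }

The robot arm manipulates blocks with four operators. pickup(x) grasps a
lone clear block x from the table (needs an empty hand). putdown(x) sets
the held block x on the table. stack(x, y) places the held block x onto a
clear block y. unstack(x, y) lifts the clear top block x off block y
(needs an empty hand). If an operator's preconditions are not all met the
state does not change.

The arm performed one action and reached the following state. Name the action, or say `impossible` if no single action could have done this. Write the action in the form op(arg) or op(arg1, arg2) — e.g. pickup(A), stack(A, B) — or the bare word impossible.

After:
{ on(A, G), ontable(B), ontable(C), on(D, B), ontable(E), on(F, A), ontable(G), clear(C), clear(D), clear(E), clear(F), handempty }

target: towers=[B/D; C; E; G/A/F] holding=-
     unstack(F, A) → towers=[B/A; C; E; G/D] holding=F
     unstack(D, G) → towers=[B/A/F; C; E; G] holding=D
         pickup(E) → towers=[B/A/F; C; G/D] holding=E
         pickup(C) → towers=[B/A/F; E; G/D] holding=C
none of the 4 applicable actions match → impossible

impossible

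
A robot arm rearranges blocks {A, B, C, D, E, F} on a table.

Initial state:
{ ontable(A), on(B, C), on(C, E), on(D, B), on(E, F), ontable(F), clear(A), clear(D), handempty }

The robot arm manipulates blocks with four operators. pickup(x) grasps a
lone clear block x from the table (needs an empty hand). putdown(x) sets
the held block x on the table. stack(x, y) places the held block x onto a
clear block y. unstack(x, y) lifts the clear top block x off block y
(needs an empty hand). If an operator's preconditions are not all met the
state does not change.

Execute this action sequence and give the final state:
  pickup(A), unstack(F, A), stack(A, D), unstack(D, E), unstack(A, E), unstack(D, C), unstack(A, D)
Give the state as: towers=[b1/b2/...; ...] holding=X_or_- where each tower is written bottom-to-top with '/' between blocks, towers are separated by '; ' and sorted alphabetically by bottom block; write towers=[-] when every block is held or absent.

step 1 (pickup(A)): towers=[F/E/C/B/D] holding=A
step 2 (unstack(F, A)) [no-op]: towers=[F/E/C/B/D] holding=A
step 3 (stack(A, D)): towers=[F/E/C/B/D/A] holding=-
step 4 (unstack(D, E)) [no-op]: towers=[F/E/C/B/D/A] holding=-
step 5 (unstack(A, E)) [no-op]: towers=[F/E/C/B/D/A] holding=-
step 6 (unstack(D, C)) [no-op]: towers=[F/E/C/B/D/A] holding=-
step 7 (unstack(A, D)): towers=[F/E/C/B/D] holding=A

towers=[F/E/C/B/D] holding=A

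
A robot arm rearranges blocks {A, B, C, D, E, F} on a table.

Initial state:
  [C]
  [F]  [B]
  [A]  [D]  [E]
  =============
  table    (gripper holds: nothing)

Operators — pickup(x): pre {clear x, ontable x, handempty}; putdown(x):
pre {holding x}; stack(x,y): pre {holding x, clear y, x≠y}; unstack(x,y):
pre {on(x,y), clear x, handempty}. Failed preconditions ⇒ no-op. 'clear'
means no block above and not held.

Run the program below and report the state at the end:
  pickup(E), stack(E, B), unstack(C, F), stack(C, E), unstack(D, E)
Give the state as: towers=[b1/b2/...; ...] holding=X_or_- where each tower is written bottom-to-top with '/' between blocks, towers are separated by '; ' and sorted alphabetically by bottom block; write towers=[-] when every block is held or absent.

towers=[A/F; D/B/E/C] holding=-

step 1 (pickup(E)): towers=[A/F/C; D/B] holding=E
step 2 (stack(E, B)): towers=[A/F/C; D/B/E] holding=-
step 3 (unstack(C, F)): towers=[A/F; D/B/E] holding=C
step 4 (stack(C, E)): towers=[A/F; D/B/E/C] holding=-
step 5 (unstack(D, E)) [no-op]: towers=[A/F; D/B/E/C] holding=-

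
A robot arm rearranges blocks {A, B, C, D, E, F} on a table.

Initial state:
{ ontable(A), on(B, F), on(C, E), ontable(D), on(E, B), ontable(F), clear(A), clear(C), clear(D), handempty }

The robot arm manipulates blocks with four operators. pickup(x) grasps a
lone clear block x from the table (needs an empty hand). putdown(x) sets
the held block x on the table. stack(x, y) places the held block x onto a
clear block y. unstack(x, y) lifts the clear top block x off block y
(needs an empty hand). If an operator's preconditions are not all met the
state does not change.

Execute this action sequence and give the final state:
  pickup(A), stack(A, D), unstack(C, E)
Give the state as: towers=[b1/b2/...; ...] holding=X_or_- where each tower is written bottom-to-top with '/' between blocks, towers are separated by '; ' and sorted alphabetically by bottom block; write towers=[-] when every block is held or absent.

towers=[D/A; F/B/E] holding=C

step 1 (pickup(A)): towers=[D; F/B/E/C] holding=A
step 2 (stack(A, D)): towers=[D/A; F/B/E/C] holding=-
step 3 (unstack(C, E)): towers=[D/A; F/B/E] holding=C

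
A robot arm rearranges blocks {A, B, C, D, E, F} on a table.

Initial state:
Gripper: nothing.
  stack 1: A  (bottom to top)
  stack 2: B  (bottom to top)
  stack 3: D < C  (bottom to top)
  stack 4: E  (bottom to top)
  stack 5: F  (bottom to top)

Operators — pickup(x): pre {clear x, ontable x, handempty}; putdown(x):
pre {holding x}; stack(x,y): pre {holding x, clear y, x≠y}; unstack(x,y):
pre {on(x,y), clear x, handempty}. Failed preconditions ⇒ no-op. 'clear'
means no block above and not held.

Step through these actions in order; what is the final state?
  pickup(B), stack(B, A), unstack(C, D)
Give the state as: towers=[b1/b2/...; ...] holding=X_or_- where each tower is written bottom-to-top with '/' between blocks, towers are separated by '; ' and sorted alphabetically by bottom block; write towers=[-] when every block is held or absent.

step 1 (pickup(B)): towers=[A; D/C; E; F] holding=B
step 2 (stack(B, A)): towers=[A/B; D/C; E; F] holding=-
step 3 (unstack(C, D)): towers=[A/B; D; E; F] holding=C

towers=[A/B; D; E; F] holding=C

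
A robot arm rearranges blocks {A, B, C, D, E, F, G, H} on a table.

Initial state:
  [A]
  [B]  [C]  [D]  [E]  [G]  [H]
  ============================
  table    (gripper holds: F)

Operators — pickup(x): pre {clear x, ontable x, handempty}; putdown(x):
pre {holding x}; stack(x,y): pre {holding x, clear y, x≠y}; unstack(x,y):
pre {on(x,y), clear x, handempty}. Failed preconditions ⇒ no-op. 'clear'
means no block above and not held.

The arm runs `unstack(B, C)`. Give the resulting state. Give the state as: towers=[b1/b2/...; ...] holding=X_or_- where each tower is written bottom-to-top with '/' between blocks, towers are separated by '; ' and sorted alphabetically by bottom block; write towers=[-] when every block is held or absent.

before: towers=[B/A; C; D; E; G; H] holding=F
pre[unstack(B, C)]: on(B,C) ✗, clear(B) ✗, handempty ✗
on(B,C), clear(B), handempty unmet → unstack(B, C) is a no-op
after:  towers=[B/A; C; D; E; G; H] holding=F

towers=[B/A; C; D; E; G; H] holding=F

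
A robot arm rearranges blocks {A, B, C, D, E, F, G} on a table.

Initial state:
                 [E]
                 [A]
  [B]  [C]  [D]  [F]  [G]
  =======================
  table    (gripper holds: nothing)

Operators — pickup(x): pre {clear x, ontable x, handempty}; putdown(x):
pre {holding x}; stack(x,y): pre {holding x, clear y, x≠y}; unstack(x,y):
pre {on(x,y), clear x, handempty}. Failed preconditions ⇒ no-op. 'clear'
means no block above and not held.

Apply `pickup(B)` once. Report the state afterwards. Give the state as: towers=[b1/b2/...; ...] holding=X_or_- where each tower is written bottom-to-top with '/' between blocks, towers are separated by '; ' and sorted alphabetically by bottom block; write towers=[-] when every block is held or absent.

towers=[C; D; F/A/E; G] holding=B

before: towers=[B; C; D; F/A/E; G] holding=-
pre[pickup(B)]: clear(B) ✓, ontable(B) ✓, handempty ✓
all met → apply pickup(B)
after:  towers=[C; D; F/A/E; G] holding=B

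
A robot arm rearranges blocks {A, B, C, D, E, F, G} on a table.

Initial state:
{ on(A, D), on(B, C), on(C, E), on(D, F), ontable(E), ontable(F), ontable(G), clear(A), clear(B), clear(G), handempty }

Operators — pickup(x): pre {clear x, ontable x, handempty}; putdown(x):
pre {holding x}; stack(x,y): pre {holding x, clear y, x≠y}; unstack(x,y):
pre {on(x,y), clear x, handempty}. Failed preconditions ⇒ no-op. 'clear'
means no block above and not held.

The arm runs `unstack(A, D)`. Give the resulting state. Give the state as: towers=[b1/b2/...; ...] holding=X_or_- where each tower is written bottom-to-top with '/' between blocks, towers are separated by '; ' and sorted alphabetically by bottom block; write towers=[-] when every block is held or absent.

towers=[E/C/B; F/D; G] holding=A

before: towers=[E/C/B; F/D/A; G] holding=-
pre[unstack(A, D)]: on(A,D) ok, clear(A) ok, handempty ok
all met → apply unstack(A, D)
after:  towers=[E/C/B; F/D; G] holding=A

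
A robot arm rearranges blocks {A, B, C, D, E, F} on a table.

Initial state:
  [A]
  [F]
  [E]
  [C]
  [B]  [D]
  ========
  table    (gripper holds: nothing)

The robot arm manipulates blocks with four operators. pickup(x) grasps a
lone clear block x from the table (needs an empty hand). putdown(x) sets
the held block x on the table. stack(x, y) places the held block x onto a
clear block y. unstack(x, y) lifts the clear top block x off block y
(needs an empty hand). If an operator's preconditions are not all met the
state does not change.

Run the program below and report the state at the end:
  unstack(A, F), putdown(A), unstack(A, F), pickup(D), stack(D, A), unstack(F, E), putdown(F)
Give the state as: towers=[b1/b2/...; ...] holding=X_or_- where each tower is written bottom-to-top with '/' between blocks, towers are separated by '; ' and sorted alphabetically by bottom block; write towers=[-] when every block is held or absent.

step 1 (unstack(A, F)): towers=[B/C/E/F; D] holding=A
step 2 (putdown(A)): towers=[A; B/C/E/F; D] holding=-
step 3 (unstack(A, F)) [no-op]: towers=[A; B/C/E/F; D] holding=-
step 4 (pickup(D)): towers=[A; B/C/E/F] holding=D
step 5 (stack(D, A)): towers=[A/D; B/C/E/F] holding=-
step 6 (unstack(F, E)): towers=[A/D; B/C/E] holding=F
step 7 (putdown(F)): towers=[A/D; B/C/E; F] holding=-

towers=[A/D; B/C/E; F] holding=-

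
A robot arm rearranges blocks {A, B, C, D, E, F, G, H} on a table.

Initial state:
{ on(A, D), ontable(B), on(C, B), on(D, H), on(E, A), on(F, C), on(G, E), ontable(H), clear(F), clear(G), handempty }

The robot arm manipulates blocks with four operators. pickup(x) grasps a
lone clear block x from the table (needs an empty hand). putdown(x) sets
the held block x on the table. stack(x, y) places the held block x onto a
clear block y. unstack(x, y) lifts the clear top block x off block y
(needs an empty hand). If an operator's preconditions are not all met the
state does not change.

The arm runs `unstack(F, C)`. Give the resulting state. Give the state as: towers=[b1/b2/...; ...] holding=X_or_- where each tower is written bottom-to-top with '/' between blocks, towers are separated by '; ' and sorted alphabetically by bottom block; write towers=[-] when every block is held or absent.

towers=[B/C; H/D/A/E/G] holding=F

before: towers=[B/C/F; H/D/A/E/G] holding=-
pre[unstack(F, C)]: on(F,C) yes, clear(F) yes, handempty yes
all met → apply unstack(F, C)
after:  towers=[B/C; H/D/A/E/G] holding=F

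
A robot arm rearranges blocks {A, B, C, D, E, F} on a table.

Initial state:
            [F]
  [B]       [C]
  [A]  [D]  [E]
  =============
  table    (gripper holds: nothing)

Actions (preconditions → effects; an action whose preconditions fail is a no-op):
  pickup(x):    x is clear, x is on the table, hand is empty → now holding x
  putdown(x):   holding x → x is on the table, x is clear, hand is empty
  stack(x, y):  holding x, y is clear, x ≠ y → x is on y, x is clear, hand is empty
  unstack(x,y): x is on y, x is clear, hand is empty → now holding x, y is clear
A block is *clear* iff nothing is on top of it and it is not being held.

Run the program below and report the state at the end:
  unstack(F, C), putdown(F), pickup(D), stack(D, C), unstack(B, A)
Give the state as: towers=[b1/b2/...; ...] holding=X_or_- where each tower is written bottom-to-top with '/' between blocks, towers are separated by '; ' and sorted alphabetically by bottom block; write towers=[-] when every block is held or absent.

step 1 (unstack(F, C)): towers=[A/B; D; E/C] holding=F
step 2 (putdown(F)): towers=[A/B; D; E/C; F] holding=-
step 3 (pickup(D)): towers=[A/B; E/C; F] holding=D
step 4 (stack(D, C)): towers=[A/B; E/C/D; F] holding=-
step 5 (unstack(B, A)): towers=[A; E/C/D; F] holding=B

towers=[A; E/C/D; F] holding=B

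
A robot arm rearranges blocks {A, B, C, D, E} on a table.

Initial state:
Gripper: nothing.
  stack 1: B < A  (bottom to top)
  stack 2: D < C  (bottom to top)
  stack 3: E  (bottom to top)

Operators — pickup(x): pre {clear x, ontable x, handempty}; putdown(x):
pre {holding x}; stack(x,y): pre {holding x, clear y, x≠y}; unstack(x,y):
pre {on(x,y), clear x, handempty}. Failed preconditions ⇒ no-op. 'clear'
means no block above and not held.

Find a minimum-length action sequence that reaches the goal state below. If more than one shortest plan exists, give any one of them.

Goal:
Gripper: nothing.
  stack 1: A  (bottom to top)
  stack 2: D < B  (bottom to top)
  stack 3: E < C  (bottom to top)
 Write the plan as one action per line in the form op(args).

step 1 (unstack(A, B)): towers=[B; D/C; E] holding=A
step 2 (putdown(A)): towers=[A; B; D/C; E] holding=-
step 3 (unstack(C, D)): towers=[A; B; D; E] holding=C
step 4 (stack(C, E)): towers=[A; B; D; E/C] holding=-
step 5 (pickup(B)): towers=[A; D; E/C] holding=B
step 6 (stack(B, D)): towers=[A; D/B; E/C] holding=-
goal check: towers=[A; D/B; E/C] holding=- — reached (length 6, optimal by BFS)

unstack(A, B)
putdown(A)
unstack(C, D)
stack(C, E)
pickup(B)
stack(B, D)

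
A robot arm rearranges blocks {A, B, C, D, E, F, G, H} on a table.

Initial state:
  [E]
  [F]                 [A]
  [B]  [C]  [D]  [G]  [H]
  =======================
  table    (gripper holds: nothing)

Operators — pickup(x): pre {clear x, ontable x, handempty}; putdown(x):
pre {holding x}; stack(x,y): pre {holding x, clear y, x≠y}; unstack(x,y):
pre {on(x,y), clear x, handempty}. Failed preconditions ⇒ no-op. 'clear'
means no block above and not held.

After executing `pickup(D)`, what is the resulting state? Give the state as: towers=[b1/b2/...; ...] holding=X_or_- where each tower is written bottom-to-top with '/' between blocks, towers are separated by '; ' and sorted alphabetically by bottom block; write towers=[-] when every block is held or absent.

towers=[B/F/E; C; G; H/A] holding=D

before: towers=[B/F/E; C; D; G; H/A] holding=-
pre[pickup(D)]: clear(D) ✓, ontable(D) ✓, handempty ✓
all met → apply pickup(D)
after:  towers=[B/F/E; C; G; H/A] holding=D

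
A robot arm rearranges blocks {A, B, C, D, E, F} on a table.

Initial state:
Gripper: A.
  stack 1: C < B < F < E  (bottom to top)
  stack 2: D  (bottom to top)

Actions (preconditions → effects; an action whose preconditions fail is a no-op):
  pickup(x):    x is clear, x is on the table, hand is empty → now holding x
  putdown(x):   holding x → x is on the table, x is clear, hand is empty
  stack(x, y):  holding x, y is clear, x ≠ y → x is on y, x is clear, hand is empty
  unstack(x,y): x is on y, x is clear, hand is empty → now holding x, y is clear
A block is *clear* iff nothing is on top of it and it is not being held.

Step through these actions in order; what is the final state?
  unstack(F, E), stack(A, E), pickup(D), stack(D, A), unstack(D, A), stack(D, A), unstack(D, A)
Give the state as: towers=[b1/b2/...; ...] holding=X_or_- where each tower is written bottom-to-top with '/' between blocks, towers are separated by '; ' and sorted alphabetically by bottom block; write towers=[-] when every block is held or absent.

towers=[C/B/F/E/A] holding=D

step 1 (unstack(F, E)) [no-op]: towers=[C/B/F/E; D] holding=A
step 2 (stack(A, E)): towers=[C/B/F/E/A; D] holding=-
step 3 (pickup(D)): towers=[C/B/F/E/A] holding=D
step 4 (stack(D, A)): towers=[C/B/F/E/A/D] holding=-
step 5 (unstack(D, A)): towers=[C/B/F/E/A] holding=D
step 6 (stack(D, A)): towers=[C/B/F/E/A/D] holding=-
step 7 (unstack(D, A)): towers=[C/B/F/E/A] holding=D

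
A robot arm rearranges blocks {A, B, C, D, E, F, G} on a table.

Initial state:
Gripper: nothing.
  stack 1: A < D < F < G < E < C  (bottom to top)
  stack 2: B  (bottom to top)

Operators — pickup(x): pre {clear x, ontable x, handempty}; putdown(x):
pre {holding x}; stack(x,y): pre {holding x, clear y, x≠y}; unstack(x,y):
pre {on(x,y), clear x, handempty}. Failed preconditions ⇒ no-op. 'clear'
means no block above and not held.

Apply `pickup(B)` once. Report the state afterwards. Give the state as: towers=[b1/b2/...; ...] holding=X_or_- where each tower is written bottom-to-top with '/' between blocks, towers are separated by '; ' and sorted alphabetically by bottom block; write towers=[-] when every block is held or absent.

before: towers=[A/D/F/G/E/C; B] holding=-
pre[pickup(B)]: clear(B) yes, ontable(B) yes, handempty yes
all met → apply pickup(B)
after:  towers=[A/D/F/G/E/C] holding=B

towers=[A/D/F/G/E/C] holding=B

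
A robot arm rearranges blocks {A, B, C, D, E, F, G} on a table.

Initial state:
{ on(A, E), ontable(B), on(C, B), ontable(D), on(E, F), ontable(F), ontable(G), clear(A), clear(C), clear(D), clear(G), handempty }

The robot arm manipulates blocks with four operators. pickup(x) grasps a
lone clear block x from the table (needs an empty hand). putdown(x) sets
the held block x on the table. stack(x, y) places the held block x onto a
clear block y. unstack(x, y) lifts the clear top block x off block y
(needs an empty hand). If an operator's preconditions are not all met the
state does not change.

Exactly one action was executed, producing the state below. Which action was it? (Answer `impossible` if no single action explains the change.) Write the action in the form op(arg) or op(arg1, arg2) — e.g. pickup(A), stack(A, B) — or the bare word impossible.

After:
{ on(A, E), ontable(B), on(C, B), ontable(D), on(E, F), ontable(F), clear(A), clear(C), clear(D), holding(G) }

pickup(G)

target: towers=[B/C; D; F/E/A] holding=G
         pickup(G) → towers=[B/C; D; F/E/A] holding=G  ← match
         pickup(D) → towers=[B/C; F/E/A; G] holding=D
     unstack(A, E) → towers=[B/C; D; F/E; G] holding=A
     unstack(C, B) → towers=[B; D; F/E/A; G] holding=C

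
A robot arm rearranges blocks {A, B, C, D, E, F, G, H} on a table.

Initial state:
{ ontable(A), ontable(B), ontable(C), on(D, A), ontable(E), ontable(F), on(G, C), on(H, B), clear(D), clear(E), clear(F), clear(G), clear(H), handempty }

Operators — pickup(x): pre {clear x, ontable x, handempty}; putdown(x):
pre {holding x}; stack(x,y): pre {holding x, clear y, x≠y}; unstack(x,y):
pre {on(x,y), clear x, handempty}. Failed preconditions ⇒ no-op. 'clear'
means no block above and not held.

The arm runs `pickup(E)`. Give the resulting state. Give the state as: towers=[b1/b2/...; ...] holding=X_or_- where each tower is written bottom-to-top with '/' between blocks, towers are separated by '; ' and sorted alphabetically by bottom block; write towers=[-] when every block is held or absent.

before: towers=[A/D; B/H; C/G; E; F] holding=-
pre[pickup(E)]: clear(E) ✓, ontable(E) ✓, handempty ✓
all met → apply pickup(E)
after:  towers=[A/D; B/H; C/G; F] holding=E

towers=[A/D; B/H; C/G; F] holding=E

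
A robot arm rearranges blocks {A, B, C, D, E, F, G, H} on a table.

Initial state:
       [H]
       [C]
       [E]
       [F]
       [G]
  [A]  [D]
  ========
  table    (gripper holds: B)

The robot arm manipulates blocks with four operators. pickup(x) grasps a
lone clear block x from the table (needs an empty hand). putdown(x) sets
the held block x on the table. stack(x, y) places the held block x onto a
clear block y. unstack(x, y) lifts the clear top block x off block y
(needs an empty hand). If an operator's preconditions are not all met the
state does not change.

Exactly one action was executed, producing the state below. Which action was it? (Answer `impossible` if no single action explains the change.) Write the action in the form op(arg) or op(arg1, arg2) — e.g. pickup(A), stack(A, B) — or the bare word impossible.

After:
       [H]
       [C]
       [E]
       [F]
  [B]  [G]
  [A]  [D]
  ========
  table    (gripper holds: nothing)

stack(B, A)

target: towers=[A/B; D/G/F/E/C/H] holding=-
        putdown(B) → towers=[A; B; D/G/F/E/C/H] holding=-
       stack(B, A) → towers=[A/B; D/G/F/E/C/H] holding=-  ← match
       stack(B, H) → towers=[A; D/G/F/E/C/H/B] holding=-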